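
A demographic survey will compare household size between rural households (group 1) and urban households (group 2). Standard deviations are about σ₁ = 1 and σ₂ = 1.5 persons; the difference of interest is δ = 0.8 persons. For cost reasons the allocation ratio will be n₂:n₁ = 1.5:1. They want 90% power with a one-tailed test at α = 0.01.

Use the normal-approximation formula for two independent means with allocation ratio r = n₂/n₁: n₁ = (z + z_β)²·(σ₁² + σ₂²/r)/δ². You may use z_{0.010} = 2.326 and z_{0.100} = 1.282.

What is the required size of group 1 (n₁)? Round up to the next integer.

n₁ = 51

n₁ = (z_α + z_β)² · (σ₁² + σ₂²/r) / δ²
   = (2.326 + 1.282)² · (1² + 1.5²/1.5) / 0.8²
   = 13.0177 · (1 + 1.5) / 0.64
   = 13.0177 · 2.5 / 0.64
   = 50.85
Round up → n₁ = 51; n₂ = r·n₁ = 1.5 × 51 = 77.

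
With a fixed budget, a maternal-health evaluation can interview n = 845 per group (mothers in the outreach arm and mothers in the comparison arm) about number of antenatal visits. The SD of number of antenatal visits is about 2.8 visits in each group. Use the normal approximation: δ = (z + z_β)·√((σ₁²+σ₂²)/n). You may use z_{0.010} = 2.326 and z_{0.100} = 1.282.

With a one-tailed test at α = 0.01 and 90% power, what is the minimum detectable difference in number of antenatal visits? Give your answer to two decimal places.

Minimum detectable difference ≈ 0.49 visits

δ = (z_α + z_β) · √((σ₁²+σ₂²)/n)
  = (2.326 + 1.282) · √(15.68/845)
  = 3.608 · √0.01856
  = 3.608 · 0.1362
  = 0.4915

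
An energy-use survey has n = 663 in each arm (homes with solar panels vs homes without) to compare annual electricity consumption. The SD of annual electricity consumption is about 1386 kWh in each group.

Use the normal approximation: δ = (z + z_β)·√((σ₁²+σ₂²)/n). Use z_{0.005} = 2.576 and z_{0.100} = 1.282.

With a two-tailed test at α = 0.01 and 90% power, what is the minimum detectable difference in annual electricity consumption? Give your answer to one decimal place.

δ = (z_{α/2} + z_β) · √((σ₁²+σ₂²)/n)
  = (2.576 + 1.282) · √(3841992/663)
  = 3.858 · √5794.9
  = 3.858 · 76.1240
  = 293.6863

Minimum detectable difference ≈ 293.7 kWh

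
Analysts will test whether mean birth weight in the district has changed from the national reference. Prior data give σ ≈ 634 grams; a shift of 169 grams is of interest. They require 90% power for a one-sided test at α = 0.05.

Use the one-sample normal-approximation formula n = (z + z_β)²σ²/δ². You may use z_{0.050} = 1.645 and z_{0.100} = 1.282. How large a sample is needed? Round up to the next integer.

n = 121

n = (z_α + z_β)² · σ² / δ²
  = (1.645 + 1.282)² · 634² / 169²
  = 8.5673 · 401956 / 28561
  = 120.57
Round up → n = 121.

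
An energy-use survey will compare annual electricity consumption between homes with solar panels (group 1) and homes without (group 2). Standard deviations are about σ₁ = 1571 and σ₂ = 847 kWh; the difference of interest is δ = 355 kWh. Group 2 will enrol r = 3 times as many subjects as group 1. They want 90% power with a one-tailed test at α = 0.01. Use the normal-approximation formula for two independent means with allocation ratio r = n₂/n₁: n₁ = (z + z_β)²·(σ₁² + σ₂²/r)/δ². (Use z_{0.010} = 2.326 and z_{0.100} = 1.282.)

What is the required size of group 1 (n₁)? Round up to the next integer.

n₁ = (z_α + z_β)² · (σ₁² + σ₂²/r) / δ²
   = (2.326 + 1.282)² · (1571² + 847²/3) / 355²
   = 13.0177 · (2468041 + 239136.3) / 126025
   = 13.0177 · 2707177.3 / 126025
   = 279.64
Round up → n₁ = 280; n₂ = r·n₁ = 3 × 280 = 840.

n₁ = 280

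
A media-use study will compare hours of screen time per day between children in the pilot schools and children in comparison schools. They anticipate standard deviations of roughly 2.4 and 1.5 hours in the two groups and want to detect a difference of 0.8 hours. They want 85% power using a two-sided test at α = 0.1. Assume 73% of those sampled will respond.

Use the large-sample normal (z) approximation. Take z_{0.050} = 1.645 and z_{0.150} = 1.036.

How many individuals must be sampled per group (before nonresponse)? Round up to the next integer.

n = (z_{α/2} + z_β)² · (σ₁² + σ₂²) / δ²
  = (1.645 + 1.036)² · (2.4² + 1.5² = 8.01) / 0.8²
  = 7.1878 · 8.01 / 0.64
  = 89.96
Adjust for 73% response: 89.96 / 0.73 = 123.23.
Round up → n = 124 per group.

n = 124 per group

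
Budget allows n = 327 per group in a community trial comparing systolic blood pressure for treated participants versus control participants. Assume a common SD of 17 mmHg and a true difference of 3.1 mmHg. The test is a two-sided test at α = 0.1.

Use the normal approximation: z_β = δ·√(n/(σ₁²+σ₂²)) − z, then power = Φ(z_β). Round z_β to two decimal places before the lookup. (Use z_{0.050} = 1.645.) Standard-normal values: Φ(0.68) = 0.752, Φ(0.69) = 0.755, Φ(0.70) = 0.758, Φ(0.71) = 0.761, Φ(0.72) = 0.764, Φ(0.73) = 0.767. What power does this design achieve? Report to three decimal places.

Power ≈ 0.755

z_β = δ·√(n/(σ₁²+σ₂²)) − z_{α/2}
    = 3.1 · √(327/578) − 1.645
    = 3.1 · 0.75216 − 1.645
    = 2.3317 − 1.645 = 0.6867 → 0.69
Power = Φ(0.69) = 0.755.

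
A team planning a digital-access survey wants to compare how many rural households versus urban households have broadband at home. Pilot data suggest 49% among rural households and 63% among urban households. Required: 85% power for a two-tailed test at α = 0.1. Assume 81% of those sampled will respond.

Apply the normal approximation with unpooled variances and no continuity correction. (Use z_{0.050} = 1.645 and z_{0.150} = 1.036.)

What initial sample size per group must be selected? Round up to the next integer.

n = (z_{α/2} + z_β)² · [p₁(1−p₁) + p₂(1−p₂)] / (p₁ − p₂)²
  = (1.645 + 1.036)² · (0.49·0.51 + 0.63·0.37) / (-0.14)²
  = (2.681)² · (0.2499 + 0.2331) / 0.0196
  = 7.1878 · 0.4830 / 0.0196
  = 177.13
Adjust for 81% response: 177.13 / 0.81 = 218.68.
Round up → n = 219 per group.

n = 219 per group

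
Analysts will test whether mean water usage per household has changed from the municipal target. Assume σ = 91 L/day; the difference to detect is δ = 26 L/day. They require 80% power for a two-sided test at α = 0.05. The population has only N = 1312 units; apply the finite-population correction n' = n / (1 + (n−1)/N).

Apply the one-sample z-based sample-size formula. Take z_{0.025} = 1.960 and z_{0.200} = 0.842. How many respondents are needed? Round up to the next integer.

n = 90

n = (z_{α/2} + z_β)² · σ² / δ²
  = (1.960 + 0.842)² · 91² / 26²
  = 7.8512 · 8281 / 676
  = 96.18
Finite-population correction (N = 1312): 96.18 / (1 + (96.18 − 1)/1312) = 89.67.
Round up → n = 90.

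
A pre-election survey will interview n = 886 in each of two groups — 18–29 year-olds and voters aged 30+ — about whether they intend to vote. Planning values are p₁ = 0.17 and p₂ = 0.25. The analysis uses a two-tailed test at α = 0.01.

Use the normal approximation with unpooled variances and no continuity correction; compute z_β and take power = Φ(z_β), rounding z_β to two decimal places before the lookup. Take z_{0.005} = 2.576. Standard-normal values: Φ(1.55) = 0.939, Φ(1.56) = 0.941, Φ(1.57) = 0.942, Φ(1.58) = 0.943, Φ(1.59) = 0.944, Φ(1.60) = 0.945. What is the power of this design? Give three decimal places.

z_β = |p₁−p₂|·√(n/[p₁q₁+p₂q₂]) − z_{α/2}
    = 0.08 · √(886/0.3286) − 2.576
    = 0.08 · 51.9258 − 2.576
    = 4.1541 − 2.576 = 1.5781 → 1.58
Power = Φ(1.58) = 0.943.

Power ≈ 0.943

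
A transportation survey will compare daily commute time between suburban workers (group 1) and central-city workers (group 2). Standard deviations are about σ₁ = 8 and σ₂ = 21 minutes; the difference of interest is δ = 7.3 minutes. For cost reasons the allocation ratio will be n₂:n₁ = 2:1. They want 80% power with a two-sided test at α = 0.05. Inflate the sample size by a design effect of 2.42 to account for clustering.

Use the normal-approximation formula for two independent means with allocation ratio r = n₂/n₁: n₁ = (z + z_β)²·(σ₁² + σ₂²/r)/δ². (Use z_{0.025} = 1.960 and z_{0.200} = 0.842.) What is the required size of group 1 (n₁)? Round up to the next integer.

n₁ = (z_{α/2} + z_β)² · (σ₁² + σ₂²/r) / δ²
   = (1.960 + 0.842)² · (8² + 21²/2) / 7.3²
   = 7.8512 · (64 + 220.5) / 53.29
   = 7.8512 · 284.5 / 53.29
   = 41.92
Design effect: 2.42 × 41.92 = 101.44.
Round up → n₁ = 102; n₂ = r·n₁ = 2 × 102 = 204.

n₁ = 102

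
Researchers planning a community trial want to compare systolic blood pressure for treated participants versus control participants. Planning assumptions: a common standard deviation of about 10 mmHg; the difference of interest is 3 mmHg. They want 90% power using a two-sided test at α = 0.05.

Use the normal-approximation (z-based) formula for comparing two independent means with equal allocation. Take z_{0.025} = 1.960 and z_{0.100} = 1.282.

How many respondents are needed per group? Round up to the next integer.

n = (z_{α/2} + z_β)² · (σ₁² + σ₂²) / δ²
  = (1.960 + 1.282)² · (2·10² = 200) / 3²
  = 10.5106 · 200 / 9
  = 233.57
Round up → n = 234 per group.

n = 234 per group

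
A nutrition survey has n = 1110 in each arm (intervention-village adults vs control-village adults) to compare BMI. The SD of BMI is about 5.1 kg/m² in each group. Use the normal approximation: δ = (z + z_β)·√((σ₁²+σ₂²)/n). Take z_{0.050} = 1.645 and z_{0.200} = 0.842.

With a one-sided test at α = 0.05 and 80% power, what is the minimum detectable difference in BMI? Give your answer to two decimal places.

Minimum detectable difference ≈ 0.54 kg/m²

δ = (z_α + z_β) · √((σ₁²+σ₂²)/n)
  = (1.645 + 0.842) · √(52.02/1110)
  = 2.487 · √0.04686
  = 2.487 · 0.2165
  = 0.5384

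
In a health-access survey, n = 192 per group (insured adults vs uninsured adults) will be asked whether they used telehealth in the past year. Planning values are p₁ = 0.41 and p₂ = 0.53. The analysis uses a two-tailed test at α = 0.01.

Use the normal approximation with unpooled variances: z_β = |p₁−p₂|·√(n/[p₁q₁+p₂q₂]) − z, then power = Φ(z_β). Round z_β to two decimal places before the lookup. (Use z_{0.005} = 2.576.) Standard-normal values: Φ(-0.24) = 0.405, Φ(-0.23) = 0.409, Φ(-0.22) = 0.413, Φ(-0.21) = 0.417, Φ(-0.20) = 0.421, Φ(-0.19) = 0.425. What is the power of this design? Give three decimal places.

Power ≈ 0.421

z_β = |p₁−p₂|·√(n/[p₁q₁+p₂q₂]) − z_{α/2}
    = 0.12 · √(192/0.4910) − 2.576
    = 0.12 · 19.7747 − 2.576
    = 2.3730 − 2.576 = -0.2030 → -0.20
Power = Φ(-0.20) = 0.421.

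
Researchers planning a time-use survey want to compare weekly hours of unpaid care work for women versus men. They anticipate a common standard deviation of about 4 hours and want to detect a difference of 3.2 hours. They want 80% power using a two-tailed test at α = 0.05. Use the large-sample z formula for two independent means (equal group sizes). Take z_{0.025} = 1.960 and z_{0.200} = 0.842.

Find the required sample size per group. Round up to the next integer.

n = 25 per group

n = (z_{α/2} + z_β)² · (σ₁² + σ₂²) / δ²
  = (1.960 + 0.842)² · (2·4² = 32) / 3.2²
  = 7.8512 · 32 / 10.24
  = 24.54
Round up → n = 25 per group.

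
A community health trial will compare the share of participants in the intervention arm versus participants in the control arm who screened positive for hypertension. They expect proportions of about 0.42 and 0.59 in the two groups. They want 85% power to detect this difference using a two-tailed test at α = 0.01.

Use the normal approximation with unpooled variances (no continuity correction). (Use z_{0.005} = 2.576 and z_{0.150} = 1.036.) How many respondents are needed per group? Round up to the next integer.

n = (z_{α/2} + z_β)² · [p₁(1−p₁) + p₂(1−p₂)] / (p₁ − p₂)²
  = (2.576 + 1.036)² · (0.42·0.58 + 0.59·0.41) / (-0.17)²
  = (3.612)² · (0.2436 + 0.2419) / 0.0289
  = 13.0465 · 0.4855 / 0.0289
  = 219.17
Round up → n = 220 per group.

n = 220 per group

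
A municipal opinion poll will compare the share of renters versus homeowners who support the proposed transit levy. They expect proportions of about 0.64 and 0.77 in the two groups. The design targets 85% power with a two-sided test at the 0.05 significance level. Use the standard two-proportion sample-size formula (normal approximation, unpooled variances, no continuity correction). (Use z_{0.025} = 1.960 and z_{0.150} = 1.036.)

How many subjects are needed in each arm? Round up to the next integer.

n = 217 per group

n = (z_{α/2} + z_β)² · [p₁(1−p₁) + p₂(1−p₂)] / (p₁ − p₂)²
  = (1.960 + 1.036)² · (0.64·0.36 + 0.77·0.23) / (-0.13)²
  = (2.996)² · (0.2304 + 0.1771) / 0.0169
  = 8.9760 · 0.4075 / 0.0169
  = 216.43
Round up → n = 217 per group.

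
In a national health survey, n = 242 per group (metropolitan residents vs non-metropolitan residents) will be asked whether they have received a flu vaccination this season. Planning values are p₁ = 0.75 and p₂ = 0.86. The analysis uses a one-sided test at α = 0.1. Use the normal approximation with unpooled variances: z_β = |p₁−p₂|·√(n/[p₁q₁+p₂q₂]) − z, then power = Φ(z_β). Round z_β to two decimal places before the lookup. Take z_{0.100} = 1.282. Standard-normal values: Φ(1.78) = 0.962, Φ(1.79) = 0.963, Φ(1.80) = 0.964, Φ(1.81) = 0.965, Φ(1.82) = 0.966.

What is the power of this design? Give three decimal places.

z_β = |p₁−p₂|·√(n/[p₁q₁+p₂q₂]) − z_α
    = 0.11 · √(242/0.3079) − 1.282
    = 0.11 · 28.0351 − 1.282
    = 3.0839 − 1.282 = 1.8019 → 1.80
Power = Φ(1.80) = 0.964.

Power ≈ 0.964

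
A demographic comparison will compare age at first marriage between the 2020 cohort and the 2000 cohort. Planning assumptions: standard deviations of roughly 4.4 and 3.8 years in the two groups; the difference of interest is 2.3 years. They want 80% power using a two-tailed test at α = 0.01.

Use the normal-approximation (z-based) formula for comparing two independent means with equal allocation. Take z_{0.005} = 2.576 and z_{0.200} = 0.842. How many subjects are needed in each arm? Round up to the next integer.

n = (z_{α/2} + z_β)² · (σ₁² + σ₂²) / δ²
  = (2.576 + 0.842)² · (4.4² + 3.8² = 33.8) / 2.3²
  = 11.6827 · 33.8 / 5.29
  = 74.65
Round up → n = 75 per group.

n = 75 per group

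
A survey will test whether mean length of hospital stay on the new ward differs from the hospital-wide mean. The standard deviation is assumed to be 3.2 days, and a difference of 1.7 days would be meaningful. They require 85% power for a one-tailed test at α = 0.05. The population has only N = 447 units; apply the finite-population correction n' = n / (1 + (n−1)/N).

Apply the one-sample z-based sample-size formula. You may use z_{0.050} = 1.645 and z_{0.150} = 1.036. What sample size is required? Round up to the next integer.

n = (z_α + z_β)² · σ² / δ²
  = (1.645 + 1.036)² · 3.2² / 1.7²
  = 7.1878 · 10.24 / 2.89
  = 25.47
Finite-population correction (N = 447): 25.47 / (1 + (25.47 − 1)/447) = 24.15.
Round up → n = 25.

n = 25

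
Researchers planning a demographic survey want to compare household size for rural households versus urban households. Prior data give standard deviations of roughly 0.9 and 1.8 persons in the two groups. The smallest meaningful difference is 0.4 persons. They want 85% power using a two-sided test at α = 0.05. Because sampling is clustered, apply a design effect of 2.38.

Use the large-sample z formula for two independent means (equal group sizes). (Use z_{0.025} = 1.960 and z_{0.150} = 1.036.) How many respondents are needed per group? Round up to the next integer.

n = 541 per group

n = (z_{α/2} + z_β)² · (σ₁² + σ₂²) / δ²
  = (1.960 + 1.036)² · (0.9² + 1.8² = 4.05) / 0.4²
  = 8.9760 · 4.05 / 0.16
  = 227.21
Design effect: 2.38 × 227.21 = 540.75.
Round up → n = 541 per group.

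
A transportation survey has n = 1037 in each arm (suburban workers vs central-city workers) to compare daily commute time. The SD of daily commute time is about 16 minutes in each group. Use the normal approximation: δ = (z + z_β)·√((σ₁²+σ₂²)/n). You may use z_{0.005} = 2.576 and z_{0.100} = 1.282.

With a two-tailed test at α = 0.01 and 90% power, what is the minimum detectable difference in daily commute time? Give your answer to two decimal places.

Minimum detectable difference ≈ 2.71 minutes

δ = (z_{α/2} + z_β) · √((σ₁²+σ₂²)/n)
  = (2.576 + 1.282) · √(512/1037)
  = 3.858 · √0.49373
  = 3.858 · 0.7027
  = 2.7109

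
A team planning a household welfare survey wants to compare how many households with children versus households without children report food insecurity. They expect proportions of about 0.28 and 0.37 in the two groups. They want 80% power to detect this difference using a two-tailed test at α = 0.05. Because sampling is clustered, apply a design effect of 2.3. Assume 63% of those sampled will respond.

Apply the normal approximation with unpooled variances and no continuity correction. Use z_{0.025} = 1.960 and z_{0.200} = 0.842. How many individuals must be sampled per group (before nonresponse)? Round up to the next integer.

n = 1539 per group

n = (z_{α/2} + z_β)² · [p₁(1−p₁) + p₂(1−p₂)] / (p₁ − p₂)²
  = (1.960 + 0.842)² · (0.28·0.72 + 0.37·0.63) / (-0.09)²
  = (2.802)² · (0.2016 + 0.2331) / 0.0081
  = 7.8512 · 0.4347 / 0.0081
  = 421.35
Design effect: 2.3 × 421.35 = 969.10.
Adjust for 63% response: 969.10 / 0.63 = 1538.25.
Round up → n = 1539 per group.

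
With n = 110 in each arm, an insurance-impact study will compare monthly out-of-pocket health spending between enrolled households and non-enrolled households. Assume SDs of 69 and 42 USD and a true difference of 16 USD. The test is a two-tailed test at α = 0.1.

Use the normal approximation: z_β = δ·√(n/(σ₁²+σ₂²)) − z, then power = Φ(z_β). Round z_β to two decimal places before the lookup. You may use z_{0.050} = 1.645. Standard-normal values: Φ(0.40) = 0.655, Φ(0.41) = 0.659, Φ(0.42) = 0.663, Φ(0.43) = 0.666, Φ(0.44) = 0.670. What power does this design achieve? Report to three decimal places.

Power ≈ 0.666

z_β = δ·√(n/(σ₁²+σ₂²)) − z_{α/2}
    = 16 · √(110/6525) − 1.645
    = 16 · 0.12984 − 1.645
    = 2.0774 − 1.645 = 0.4324 → 0.43
Power = Φ(0.43) = 0.666.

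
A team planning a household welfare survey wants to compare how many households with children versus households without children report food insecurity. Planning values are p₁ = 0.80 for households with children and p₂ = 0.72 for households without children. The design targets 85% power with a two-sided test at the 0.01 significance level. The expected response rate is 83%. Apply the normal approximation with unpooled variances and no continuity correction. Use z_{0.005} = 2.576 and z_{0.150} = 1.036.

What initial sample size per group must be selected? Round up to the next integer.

n = 889 per group

n = (z_{α/2} + z_β)² · [p₁(1−p₁) + p₂(1−p₂)] / (p₁ − p₂)²
  = (2.576 + 1.036)² · (0.80·0.20 + 0.72·0.28) / (0.08)²
  = (3.612)² · (0.1600 + 0.2016) / 0.0064
  = 13.0465 · 0.3616 / 0.0064
  = 737.13
Adjust for 83% response: 737.13 / 0.83 = 888.11.
Round up → n = 889 per group.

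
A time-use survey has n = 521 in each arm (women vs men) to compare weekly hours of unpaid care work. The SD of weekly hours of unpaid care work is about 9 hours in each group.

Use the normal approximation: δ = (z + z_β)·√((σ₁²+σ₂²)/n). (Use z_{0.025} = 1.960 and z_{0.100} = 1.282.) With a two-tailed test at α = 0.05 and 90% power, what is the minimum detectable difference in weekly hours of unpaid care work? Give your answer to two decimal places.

Minimum detectable difference ≈ 1.81 hours

δ = (z_{α/2} + z_β) · √((σ₁²+σ₂²)/n)
  = (1.960 + 1.282) · √(162/521)
  = 3.242 · √0.31094
  = 3.242 · 0.5576
  = 1.8078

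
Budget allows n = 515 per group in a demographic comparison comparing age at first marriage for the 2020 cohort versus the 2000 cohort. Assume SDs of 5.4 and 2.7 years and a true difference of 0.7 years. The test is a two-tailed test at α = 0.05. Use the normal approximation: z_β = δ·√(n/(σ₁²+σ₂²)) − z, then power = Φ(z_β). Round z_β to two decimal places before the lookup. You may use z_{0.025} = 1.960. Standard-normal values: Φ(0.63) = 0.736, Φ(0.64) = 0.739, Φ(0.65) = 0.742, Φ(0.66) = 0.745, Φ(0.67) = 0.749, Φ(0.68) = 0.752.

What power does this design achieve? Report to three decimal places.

z_β = δ·√(n/(σ₁²+σ₂²)) − z_{α/2}
    = 0.7 · √(515/36.45) − 1.960
    = 0.7 · 3.75885 − 1.960
    = 2.6312 − 1.960 = 0.6712 → 0.67
Power = Φ(0.67) = 0.749.

Power ≈ 0.749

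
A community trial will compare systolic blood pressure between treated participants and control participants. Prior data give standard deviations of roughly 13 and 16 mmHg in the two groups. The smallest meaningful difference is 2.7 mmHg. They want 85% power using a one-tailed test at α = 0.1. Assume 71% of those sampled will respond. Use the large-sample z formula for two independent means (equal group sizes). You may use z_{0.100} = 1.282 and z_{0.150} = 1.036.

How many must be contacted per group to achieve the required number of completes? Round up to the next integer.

n = (z_α + z_β)² · (σ₁² + σ₂²) / δ²
  = (1.282 + 1.036)² · (13² + 16² = 425) / 2.7²
  = 5.3731 · 425 / 7.29
  = 313.25
Adjust for 71% response: 313.25 / 0.71 = 441.19.
Round up → n = 442 per group.

n = 442 per group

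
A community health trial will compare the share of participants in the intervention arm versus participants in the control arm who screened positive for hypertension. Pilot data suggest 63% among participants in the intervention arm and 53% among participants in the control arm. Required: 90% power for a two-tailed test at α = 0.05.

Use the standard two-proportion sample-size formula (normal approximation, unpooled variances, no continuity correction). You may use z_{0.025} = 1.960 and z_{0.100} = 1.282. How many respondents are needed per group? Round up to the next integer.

n = 507 per group

n = (z_{α/2} + z_β)² · [p₁(1−p₁) + p₂(1−p₂)] / (p₁ − p₂)²
  = (1.960 + 1.282)² · (0.63·0.37 + 0.53·0.47) / (0.10)²
  = (3.242)² · (0.2331 + 0.2491) / 0.0100
  = 10.5106 · 0.4822 / 0.0100
  = 506.82
Round up → n = 507 per group.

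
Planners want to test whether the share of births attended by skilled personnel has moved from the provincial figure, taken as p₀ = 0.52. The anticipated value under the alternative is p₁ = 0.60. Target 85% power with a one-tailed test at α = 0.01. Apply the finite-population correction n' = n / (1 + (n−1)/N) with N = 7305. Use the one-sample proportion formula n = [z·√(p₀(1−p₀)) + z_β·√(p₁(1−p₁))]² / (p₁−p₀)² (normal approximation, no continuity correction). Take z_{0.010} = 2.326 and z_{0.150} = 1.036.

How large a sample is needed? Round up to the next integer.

n = 412

n = [z_α·√(p₀q₀) + z_β·√(p₁q₁)]² / (p₁ − p₀)²
  = [2.326·√(0.52·0.48) + 1.036·√(0.60·0.40)]² / (0.08)²
  = [2.326·0.4996 + 1.036·0.4899]² / 0.0064
  = [1.6696]² / 0.0064
  = 435.56
Finite-population correction (N = 7305): 435.56 / (1 + (435.56 − 1)/7305) = 411.10.
Round up → n = 412.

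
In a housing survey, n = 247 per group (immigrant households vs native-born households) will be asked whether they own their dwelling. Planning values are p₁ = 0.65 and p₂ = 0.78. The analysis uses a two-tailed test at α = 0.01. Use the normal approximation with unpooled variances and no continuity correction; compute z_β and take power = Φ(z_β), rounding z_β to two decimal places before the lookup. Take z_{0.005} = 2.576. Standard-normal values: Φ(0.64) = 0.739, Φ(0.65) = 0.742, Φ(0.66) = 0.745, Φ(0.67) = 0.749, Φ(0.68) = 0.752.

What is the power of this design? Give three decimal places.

Power ≈ 0.745

z_β = |p₁−p₂|·√(n/[p₁q₁+p₂q₂]) − z_{α/2}
    = 0.13 · √(247/0.3991) − 2.576
    = 0.13 · 24.8776 − 2.576
    = 3.2341 − 2.576 = 0.6581 → 0.66
Power = Φ(0.66) = 0.745.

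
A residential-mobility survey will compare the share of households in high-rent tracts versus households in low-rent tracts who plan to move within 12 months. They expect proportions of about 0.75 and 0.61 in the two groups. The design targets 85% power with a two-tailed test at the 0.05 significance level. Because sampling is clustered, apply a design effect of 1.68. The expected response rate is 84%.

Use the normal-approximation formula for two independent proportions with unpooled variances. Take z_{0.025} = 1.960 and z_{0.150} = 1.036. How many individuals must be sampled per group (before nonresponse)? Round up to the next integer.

n = 390 per group

n = (z_{α/2} + z_β)² · [p₁(1−p₁) + p₂(1−p₂)] / (p₁ − p₂)²
  = (1.960 + 1.036)² · (0.75·0.25 + 0.61·0.39) / (0.14)²
  = (2.996)² · (0.1875 + 0.2379) / 0.0196
  = 8.9760 · 0.4254 / 0.0196
  = 194.82
Design effect: 1.68 × 194.82 = 327.29.
Adjust for 84% response: 327.29 / 0.84 = 389.63.
Round up → n = 390 per group.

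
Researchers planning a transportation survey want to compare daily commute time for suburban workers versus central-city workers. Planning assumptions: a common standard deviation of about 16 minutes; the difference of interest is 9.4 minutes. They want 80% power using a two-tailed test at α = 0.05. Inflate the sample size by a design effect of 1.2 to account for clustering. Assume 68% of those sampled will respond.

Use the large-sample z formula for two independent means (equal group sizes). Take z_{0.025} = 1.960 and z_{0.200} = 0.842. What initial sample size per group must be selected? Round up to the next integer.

n = (z_{α/2} + z_β)² · (σ₁² + σ₂²) / δ²
  = (1.960 + 0.842)² · (2·16² = 512) / 9.4²
  = 7.8512 · 512 / 88.36
  = 45.49
Design effect: 1.2 × 45.49 = 54.59.
Adjust for 68% response: 54.59 / 0.68 = 80.28.
Round up → n = 81 per group.

n = 81 per group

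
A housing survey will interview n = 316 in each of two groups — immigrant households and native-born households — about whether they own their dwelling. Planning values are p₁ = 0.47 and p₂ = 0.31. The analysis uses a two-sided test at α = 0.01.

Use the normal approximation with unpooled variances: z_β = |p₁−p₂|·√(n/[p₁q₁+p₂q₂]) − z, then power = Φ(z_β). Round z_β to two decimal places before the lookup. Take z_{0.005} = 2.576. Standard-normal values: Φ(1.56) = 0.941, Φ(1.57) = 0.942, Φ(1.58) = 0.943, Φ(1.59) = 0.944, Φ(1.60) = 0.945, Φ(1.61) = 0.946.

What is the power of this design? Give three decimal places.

Power ≈ 0.945

z_β = |p₁−p₂|·√(n/[p₁q₁+p₂q₂]) − z_{α/2}
    = 0.16 · √(316/0.4630) − 2.576
    = 0.16 · 26.1248 − 2.576
    = 4.1800 − 2.576 = 1.6040 → 1.60
Power = Φ(1.60) = 0.945.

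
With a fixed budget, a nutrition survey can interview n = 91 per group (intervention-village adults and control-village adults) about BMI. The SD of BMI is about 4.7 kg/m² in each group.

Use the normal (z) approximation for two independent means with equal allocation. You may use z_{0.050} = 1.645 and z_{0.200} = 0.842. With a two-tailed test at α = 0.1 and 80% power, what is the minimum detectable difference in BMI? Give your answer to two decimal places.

δ = (z_{α/2} + z_β) · √((σ₁²+σ₂²)/n)
  = (1.645 + 0.842) · √(44.18/91)
  = 2.487 · √0.48549
  = 2.487 · 0.6968
  = 1.7329

Minimum detectable difference ≈ 1.73 kg/m²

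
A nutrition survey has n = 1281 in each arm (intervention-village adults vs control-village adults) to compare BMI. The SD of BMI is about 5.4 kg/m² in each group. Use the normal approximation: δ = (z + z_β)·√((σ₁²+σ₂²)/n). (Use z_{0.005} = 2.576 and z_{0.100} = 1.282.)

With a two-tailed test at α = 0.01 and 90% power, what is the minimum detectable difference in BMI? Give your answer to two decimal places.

Minimum detectable difference ≈ 0.82 kg/m²

δ = (z_{α/2} + z_β) · √((σ₁²+σ₂²)/n)
  = (2.576 + 1.282) · √(58.32/1281)
  = 3.858 · √0.04553
  = 3.858 · 0.2134
  = 0.8232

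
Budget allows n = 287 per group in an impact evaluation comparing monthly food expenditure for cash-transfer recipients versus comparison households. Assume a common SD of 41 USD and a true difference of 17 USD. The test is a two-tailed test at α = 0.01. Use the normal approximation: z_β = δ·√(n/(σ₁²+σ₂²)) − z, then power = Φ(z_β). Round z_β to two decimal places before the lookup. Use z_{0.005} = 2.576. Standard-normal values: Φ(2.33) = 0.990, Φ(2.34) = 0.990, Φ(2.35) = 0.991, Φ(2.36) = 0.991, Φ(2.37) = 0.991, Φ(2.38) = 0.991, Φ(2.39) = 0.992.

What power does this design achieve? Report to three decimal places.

Power ≈ 0.992

z_β = δ·√(n/(σ₁²+σ₂²)) − z_{α/2}
    = 17 · √(287/3362) − 2.576
    = 17 · 0.29217 − 2.576
    = 4.9670 − 2.576 = 2.3910 → 2.39
Power = Φ(2.39) = 0.992.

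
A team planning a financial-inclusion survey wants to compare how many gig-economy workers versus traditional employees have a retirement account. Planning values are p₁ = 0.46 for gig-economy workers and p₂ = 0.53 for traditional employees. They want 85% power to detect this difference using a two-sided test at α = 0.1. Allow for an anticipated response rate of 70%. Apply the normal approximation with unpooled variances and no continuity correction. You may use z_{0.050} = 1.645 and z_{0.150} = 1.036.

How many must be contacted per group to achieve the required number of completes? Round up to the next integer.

n = 1043 per group

n = (z_{α/2} + z_β)² · [p₁(1−p₁) + p₂(1−p₂)] / (p₁ − p₂)²
  = (1.645 + 1.036)² · (0.46·0.54 + 0.53·0.47) / (-0.07)²
  = (2.681)² · (0.2484 + 0.2491) / 0.0049
  = 7.1878 · 0.4975 / 0.0049
  = 729.78
Adjust for 70% response: 729.78 / 0.70 = 1042.54.
Round up → n = 1043 per group.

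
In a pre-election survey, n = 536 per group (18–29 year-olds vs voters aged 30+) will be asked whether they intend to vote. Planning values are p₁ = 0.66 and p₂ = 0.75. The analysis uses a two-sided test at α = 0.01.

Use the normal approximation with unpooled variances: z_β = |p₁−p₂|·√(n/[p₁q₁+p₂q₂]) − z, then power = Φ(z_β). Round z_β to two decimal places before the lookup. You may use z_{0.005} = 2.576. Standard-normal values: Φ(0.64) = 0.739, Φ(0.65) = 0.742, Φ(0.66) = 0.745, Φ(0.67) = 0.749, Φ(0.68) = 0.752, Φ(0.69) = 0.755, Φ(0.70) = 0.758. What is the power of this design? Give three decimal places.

z_β = |p₁−p₂|·√(n/[p₁q₁+p₂q₂]) − z_{α/2}
    = 0.09 · √(536/0.4119) − 2.576
    = 0.09 · 36.0734 − 2.576
    = 3.2466 − 2.576 = 0.6706 → 0.67
Power = Φ(0.67) = 0.749.

Power ≈ 0.749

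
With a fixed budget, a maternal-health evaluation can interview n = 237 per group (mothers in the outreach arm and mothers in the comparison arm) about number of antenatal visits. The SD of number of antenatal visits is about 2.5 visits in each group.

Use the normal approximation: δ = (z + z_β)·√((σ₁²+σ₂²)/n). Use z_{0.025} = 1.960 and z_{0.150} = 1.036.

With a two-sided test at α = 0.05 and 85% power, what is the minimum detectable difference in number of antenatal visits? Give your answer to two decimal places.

Minimum detectable difference ≈ 0.69 visits

δ = (z_{α/2} + z_β) · √((σ₁²+σ₂²)/n)
  = (1.960 + 1.036) · √(12.5/237)
  = 2.996 · √0.05274
  = 2.996 · 0.2297
  = 0.6881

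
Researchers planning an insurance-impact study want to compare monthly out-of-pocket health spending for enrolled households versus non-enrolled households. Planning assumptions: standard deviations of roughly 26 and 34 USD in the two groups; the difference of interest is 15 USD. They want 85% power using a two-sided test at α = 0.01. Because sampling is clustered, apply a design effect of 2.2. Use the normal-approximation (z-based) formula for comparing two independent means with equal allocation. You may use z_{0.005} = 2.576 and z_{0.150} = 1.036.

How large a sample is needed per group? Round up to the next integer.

n = (z_{α/2} + z_β)² · (σ₁² + σ₂²) / δ²
  = (2.576 + 1.036)² · (26² + 34² = 1832) / 15²
  = 13.0465 · 1832 / 225
  = 106.23
Design effect: 2.2 × 106.23 = 233.70.
Round up → n = 234 per group.

n = 234 per group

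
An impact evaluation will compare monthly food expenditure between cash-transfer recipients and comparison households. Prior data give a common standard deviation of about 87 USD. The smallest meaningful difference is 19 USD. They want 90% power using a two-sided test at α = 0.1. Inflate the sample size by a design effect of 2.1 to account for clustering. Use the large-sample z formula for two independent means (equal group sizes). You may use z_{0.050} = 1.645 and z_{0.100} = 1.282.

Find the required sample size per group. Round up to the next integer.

n = (z_{α/2} + z_β)² · (σ₁² + σ₂²) / δ²
  = (1.645 + 1.282)² · (2·87² = 15138) / 19²
  = 8.5673 · 15138 / 361
  = 359.26
Design effect: 2.1 × 359.26 = 754.44.
Round up → n = 755 per group.

n = 755 per group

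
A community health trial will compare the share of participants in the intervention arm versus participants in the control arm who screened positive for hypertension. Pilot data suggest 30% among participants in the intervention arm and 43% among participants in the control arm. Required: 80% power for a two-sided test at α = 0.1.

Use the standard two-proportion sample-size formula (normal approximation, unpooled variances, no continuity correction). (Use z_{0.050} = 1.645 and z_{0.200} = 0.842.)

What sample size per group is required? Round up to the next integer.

n = 167 per group

n = (z_{α/2} + z_β)² · [p₁(1−p₁) + p₂(1−p₂)] / (p₁ − p₂)²
  = (1.645 + 0.842)² · (0.30·0.70 + 0.43·0.57) / (-0.13)²
  = (2.487)² · (0.2100 + 0.2451) / 0.0169
  = 6.1852 · 0.4551 / 0.0169
  = 166.56
Round up → n = 167 per group.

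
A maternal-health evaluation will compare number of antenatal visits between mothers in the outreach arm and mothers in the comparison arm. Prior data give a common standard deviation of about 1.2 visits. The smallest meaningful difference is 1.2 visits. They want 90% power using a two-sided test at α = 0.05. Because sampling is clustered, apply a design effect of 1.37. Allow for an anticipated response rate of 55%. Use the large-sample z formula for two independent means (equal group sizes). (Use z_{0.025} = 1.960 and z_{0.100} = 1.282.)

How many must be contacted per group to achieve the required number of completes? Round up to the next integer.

n = (z_{α/2} + z_β)² · (σ₁² + σ₂²) / δ²
  = (1.960 + 1.282)² · (2·1.2² = 2.88) / 1.2²
  = 10.5106 · 2.88 / 1.44
  = 21.02
Design effect: 1.37 × 21.02 = 28.80.
Adjust for 55% response: 28.80 / 0.55 = 52.36.
Round up → n = 53 per group.

n = 53 per group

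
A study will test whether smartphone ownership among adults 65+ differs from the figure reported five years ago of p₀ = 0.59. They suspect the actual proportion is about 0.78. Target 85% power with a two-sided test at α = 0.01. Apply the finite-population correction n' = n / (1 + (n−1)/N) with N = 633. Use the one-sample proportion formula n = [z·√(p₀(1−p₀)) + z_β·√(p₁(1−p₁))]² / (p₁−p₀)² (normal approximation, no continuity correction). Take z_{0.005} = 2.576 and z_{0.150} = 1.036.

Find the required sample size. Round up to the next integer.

n = [z_{α/2}·√(p₀q₀) + z_β·√(p₁q₁)]² / (p₁ − p₀)²
  = [2.576·√(0.59·0.41) + 1.036·√(0.78·0.22)]² / (0.19)²
  = [2.576·0.4918 + 1.036·0.4142]² / 0.0361
  = [1.6961]² / 0.0361
  = 79.69
Finite-population correction (N = 633): 79.69 / (1 + (79.69 − 1)/633) = 70.88.
Round up → n = 71.

n = 71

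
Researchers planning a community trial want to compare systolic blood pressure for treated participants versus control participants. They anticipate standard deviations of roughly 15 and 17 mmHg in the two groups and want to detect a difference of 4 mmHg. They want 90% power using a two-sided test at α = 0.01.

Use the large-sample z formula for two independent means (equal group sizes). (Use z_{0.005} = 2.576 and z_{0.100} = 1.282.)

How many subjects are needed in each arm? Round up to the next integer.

n = (z_{α/2} + z_β)² · (σ₁² + σ₂²) / δ²
  = (2.576 + 1.282)² · (15² + 17² = 514) / 4²
  = 14.8842 · 514 / 16
  = 478.15
Round up → n = 479 per group.

n = 479 per group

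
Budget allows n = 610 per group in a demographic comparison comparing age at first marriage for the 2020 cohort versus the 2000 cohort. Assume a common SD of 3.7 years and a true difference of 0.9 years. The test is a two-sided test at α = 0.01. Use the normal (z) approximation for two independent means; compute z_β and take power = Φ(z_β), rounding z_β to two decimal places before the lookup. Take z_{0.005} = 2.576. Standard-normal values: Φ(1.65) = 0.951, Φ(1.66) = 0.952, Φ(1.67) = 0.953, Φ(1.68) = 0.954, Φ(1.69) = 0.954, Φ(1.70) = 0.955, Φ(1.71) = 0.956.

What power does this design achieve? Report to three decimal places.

Power ≈ 0.953

z_β = δ·√(n/(σ₁²+σ₂²)) − z_{α/2}
    = 0.9 · √(610/27.38) − 2.576
    = 0.9 · 4.72007 − 2.576
    = 4.2481 − 2.576 = 1.6721 → 1.67
Power = Φ(1.67) = 0.953.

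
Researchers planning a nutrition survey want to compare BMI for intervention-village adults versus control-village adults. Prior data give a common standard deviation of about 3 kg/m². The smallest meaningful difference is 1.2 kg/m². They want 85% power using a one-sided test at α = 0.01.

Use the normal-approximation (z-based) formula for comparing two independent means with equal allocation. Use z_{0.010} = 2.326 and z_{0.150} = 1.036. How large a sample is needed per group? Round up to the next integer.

n = (z_α + z_β)² · (σ₁² + σ₂²) / δ²
  = (2.326 + 1.036)² · (2·3² = 18) / 1.2²
  = 11.3030 · 18 / 1.44
  = 141.29
Round up → n = 142 per group.

n = 142 per group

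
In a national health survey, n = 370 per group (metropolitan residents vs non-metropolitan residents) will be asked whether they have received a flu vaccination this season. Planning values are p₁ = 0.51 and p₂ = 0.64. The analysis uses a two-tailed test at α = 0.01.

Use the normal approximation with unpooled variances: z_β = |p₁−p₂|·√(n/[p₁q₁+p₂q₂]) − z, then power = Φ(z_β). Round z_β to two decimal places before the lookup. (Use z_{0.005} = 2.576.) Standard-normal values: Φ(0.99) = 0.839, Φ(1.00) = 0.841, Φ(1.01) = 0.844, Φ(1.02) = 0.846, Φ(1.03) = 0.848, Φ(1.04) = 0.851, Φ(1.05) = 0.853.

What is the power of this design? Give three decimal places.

z_β = |p₁−p₂|·√(n/[p₁q₁+p₂q₂]) − z_{α/2}
    = 0.13 · √(370/0.4803) − 2.576
    = 0.13 · 27.7552 − 2.576
    = 3.6082 − 2.576 = 1.0322 → 1.03
Power = Φ(1.03) = 0.848.

Power ≈ 0.848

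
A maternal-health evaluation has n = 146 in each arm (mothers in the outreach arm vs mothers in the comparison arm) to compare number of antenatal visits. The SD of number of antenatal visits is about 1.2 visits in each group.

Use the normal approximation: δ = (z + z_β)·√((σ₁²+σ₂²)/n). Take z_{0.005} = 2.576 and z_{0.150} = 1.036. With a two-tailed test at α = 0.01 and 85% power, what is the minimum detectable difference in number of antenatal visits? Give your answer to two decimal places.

δ = (z_{α/2} + z_β) · √((σ₁²+σ₂²)/n)
  = (2.576 + 1.036) · √(2.88/146)
  = 3.612 · √0.01973
  = 3.612 · 0.1404
  = 0.5073

Minimum detectable difference ≈ 0.51 visits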